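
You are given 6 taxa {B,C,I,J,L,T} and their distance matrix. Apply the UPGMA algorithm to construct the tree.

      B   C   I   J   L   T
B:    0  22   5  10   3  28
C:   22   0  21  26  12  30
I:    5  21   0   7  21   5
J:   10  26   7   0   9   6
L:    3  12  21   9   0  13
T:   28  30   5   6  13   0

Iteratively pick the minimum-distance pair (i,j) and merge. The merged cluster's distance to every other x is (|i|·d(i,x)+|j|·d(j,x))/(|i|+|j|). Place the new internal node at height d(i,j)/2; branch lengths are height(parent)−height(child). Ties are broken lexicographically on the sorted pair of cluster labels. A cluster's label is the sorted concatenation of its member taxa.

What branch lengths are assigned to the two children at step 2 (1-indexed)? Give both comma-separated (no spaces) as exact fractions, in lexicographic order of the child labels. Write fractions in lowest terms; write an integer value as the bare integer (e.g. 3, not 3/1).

1. join B+L (d=3) ⇒ BL; edges |B|=3/2, |L|=3/2
  updated: d(BL,C)=17, d(BL,I)=13, d(BL,J)=19/2, d(BL,T)=41/2
2. join I+T (d=5) ⇒ IT; edges |I|=5/2, |T|=5/2
  updated: d(BL,IT)=67/4, d(C,IT)=51/2, d(IT,J)=13/2
3. join IT+J (d=13/2) ⇒ IJT; edges |IT|=3/4, |J|=13/4
  updated: d(BL,IJT)=43/3, d(C,IJT)=77/3
4. join BL+IJT (d=43/3) ⇒ BIJLT; edges |BL|=17/3, |IJT|=47/12
  updated: d(BIJLT,C)=111/5
5. join BIJLT+C (d=111/5) ⇒ BCIJLT; edges |BIJLT|=59/15, |C|=111/10
final tree: (((B:3/2,L:3/2):17/3,((I:5/2,T:5/2):3/4,J:13/4):47/12):59/15,C:111/10)
total length: 2197/60

5/2,5/2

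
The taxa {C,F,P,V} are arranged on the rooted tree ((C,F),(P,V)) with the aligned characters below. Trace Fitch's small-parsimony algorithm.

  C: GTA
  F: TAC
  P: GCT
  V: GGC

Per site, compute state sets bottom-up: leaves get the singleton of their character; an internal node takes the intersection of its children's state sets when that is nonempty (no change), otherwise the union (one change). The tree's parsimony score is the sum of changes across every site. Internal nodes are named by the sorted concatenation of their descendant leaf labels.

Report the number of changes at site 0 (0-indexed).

[col 0] CF: children C:{G}, F:{T} ∪→ {G,T}; cost 1
[col 0] PV: children P:{G}, V:{G} ∩→ {G}; cost 0
[col 0] CFPV: children CF:{G,T}, PV:{G} ∩→ {G}; cost 0
[col 1] CF: children C:{T}, F:{A} ∪→ {A,T}; cost 1
[col 1] PV: children P:{C}, V:{G} ∪→ {C,G}; cost 1
[col 1] CFPV: children CF:{A,T}, PV:{C,G} ∪→ {A,C,G,T}; cost 1
[col 2] CF: children C:{A}, F:{C} ∪→ {A,C}; cost 1
[col 2] PV: children P:{T}, V:{C} ∪→ {C,T}; cost 1
[col 2] CFPV: children CF:{A,C}, PV:{C,T} ∩→ {C}; cost 0
per-site changes: [1, 3, 2]; total = 6

1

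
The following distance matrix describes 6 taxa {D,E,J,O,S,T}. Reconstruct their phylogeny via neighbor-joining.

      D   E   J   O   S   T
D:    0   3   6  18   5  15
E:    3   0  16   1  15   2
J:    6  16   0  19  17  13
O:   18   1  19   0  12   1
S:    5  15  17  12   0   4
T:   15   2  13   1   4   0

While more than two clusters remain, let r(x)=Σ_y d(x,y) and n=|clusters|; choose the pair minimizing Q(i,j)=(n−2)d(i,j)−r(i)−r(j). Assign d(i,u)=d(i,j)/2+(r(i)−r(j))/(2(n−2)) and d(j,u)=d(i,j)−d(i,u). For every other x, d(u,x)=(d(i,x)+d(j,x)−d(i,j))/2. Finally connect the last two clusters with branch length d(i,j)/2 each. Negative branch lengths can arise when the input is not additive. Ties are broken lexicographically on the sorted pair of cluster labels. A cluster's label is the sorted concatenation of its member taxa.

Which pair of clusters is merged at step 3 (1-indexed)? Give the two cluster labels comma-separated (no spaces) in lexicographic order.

DJS,T

1. join D+J (d=6, Q=-94) ⇒ DJ; edges |D|=0, |J|=6
  updated: d(DJ,E)=13/2, d(DJ,O)=31/2, d(DJ,S)=8, d(DJ,T)=11
2. join DJ+S (d=8, Q=-56) ⇒ DJS; edges |DJ|=13/3, |S|=11/3
  updated: d(DJS,E)=27/4, d(DJS,O)=39/4, d(DJS,T)=7/2
3. join DJS+T (d=7/2, Q=-39/2) ⇒ DJST; edges |DJS|=41/8, |T|=-13/8
  updated: d(DJST,E)=21/8, d(DJST,O)=29/8
4. join DJST+E (d=21/8, Q=-29/4) ⇒ DEJST; edges |DJST|=21/8, |E|=0
  updated: d(DEJST,O)=1
5. join DEJST+O (d=1) ⇒ DEJOST; edges |DEJST|=1/2, |O|=1/2
final tree: (((((D:0,J:6):13/3,S:11/3):41/8,T:-13/8):21/8,E:0):1/2,O:1/2)
total length: 169/8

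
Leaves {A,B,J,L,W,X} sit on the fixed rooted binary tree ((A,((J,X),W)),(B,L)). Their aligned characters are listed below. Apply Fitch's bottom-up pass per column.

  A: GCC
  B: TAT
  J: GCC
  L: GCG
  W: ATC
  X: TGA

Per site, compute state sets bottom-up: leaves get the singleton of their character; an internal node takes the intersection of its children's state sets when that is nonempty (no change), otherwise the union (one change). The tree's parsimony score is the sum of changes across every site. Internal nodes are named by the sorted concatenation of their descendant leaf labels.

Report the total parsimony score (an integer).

JX@0: {G} ∪ {T} = {G,T} (union, +1)
JWX@0: {G,T} ∪ {A} = {A,G,T} (union, +1)
AJWX@0: {G} ∩ {A,G,T} = {G} (intersection, +0)
BL@0: {T} ∪ {G} = {G,T} (union, +1)
ABJLWX@0: {G} ∩ {G,T} = {G} (intersection, +0)
JX@1: {C} ∪ {G} = {C,G} (union, +1)
JWX@1: {C,G} ∪ {T} = {C,G,T} (union, +1)
AJWX@1: {C} ∩ {C,G,T} = {C} (intersection, +0)
BL@1: {A} ∪ {C} = {A,C} (union, +1)
ABJLWX@1: {C} ∩ {A,C} = {C} (intersection, +0)
JX@2: {C} ∪ {A} = {A,C} (union, +1)
JWX@2: {A,C} ∩ {C} = {C} (intersection, +0)
AJWX@2: {C} ∩ {C} = {C} (intersection, +0)
BL@2: {T} ∪ {G} = {G,T} (union, +1)
ABJLWX@2: {C} ∪ {G,T} = {C,G,T} (union, +1)
per-site changes: [3, 3, 3]; total = 9

9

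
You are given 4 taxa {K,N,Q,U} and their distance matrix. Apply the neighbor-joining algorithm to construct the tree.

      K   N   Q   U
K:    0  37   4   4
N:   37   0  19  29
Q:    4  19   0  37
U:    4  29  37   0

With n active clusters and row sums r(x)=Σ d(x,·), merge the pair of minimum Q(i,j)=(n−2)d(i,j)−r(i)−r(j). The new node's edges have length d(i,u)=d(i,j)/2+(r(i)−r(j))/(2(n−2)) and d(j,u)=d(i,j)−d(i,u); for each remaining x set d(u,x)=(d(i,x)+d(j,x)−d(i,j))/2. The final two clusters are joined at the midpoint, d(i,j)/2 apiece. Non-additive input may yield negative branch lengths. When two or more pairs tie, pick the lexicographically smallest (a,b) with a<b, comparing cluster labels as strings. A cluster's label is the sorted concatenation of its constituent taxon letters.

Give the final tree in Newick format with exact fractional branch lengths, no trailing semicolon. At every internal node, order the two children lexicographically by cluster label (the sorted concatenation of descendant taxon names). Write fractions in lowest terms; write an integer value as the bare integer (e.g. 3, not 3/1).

iteration 1: select K,U (d=4, Q=-107); attach at lengths (-17/4, 33/4); label the merged cluster KU
  updated: d(KU,N)=31, d(KU,Q)=37/2
iteration 2: select KU,N (d=31, Q=-137/2); attach at lengths (61/4, 63/4); label the merged cluster KNU
  updated: d(KNU,Q)=13/4
iteration 3: select KNU,Q (d=13/4); attach at lengths (13/8, 13/8); label the merged cluster KNQU
final tree: (((K:-17/4,U:33/4):61/4,N:63/4):13/8,Q:13/8)
total length: 153/4

(((K:-17/4,U:33/4):61/4,N:63/4):13/8,Q:13/8)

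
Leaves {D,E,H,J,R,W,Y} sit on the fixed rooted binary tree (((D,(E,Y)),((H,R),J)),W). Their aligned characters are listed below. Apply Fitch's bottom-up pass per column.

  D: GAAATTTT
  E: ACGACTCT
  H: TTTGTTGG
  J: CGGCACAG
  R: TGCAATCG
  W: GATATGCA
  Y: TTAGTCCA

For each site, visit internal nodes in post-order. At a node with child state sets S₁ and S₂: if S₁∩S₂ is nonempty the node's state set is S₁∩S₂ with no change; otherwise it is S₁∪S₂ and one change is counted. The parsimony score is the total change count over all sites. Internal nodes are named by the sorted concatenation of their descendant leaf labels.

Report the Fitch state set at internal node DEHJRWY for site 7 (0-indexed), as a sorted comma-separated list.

A,G,T

[col 0] EY: children E:{A}, Y:{T} ∪→ {A,T}; cost 1
[col 0] DEY: children D:{G}, EY:{A,T} ∪→ {A,G,T}; cost 1
[col 0] HR: children H:{T}, R:{T} ∩→ {T}; cost 0
[col 0] HJR: children HR:{T}, J:{C} ∪→ {C,T}; cost 1
[col 0] DEHJRY: children DEY:{A,G,T}, HJR:{C,T} ∩→ {T}; cost 0
[col 0] DEHJRWY: children DEHJRY:{T}, W:{G} ∪→ {G,T}; cost 1
[col 1] EY: children E:{C}, Y:{T} ∪→ {C,T}; cost 1
[col 1] DEY: children D:{A}, EY:{C,T} ∪→ {A,C,T}; cost 1
[col 1] HR: children H:{T}, R:{G} ∪→ {G,T}; cost 1
[col 1] HJR: children HR:{G,T}, J:{G} ∩→ {G}; cost 0
[col 1] DEHJRY: children DEY:{A,C,T}, HJR:{G} ∪→ {A,C,G,T}; cost 1
[col 1] DEHJRWY: children DEHJRY:{A,C,G,T}, W:{A} ∩→ {A}; cost 0
[col 2] EY: children E:{G}, Y:{A} ∪→ {A,G}; cost 1
[col 2] DEY: children D:{A}, EY:{A,G} ∩→ {A}; cost 0
[col 2] HR: children H:{T}, R:{C} ∪→ {C,T}; cost 1
[col 2] HJR: children HR:{C,T}, J:{G} ∪→ {C,G,T}; cost 1
[col 2] DEHJRY: children DEY:{A}, HJR:{C,G,T} ∪→ {A,C,G,T}; cost 1
[col 2] DEHJRWY: children DEHJRY:{A,C,G,T}, W:{T} ∩→ {T}; cost 0
[col 3] EY: children E:{A}, Y:{G} ∪→ {A,G}; cost 1
[col 3] DEY: children D:{A}, EY:{A,G} ∩→ {A}; cost 0
[col 3] HR: children H:{G}, R:{A} ∪→ {A,G}; cost 1
[col 3] HJR: children HR:{A,G}, J:{C} ∪→ {A,C,G}; cost 1
[col 3] DEHJRY: children DEY:{A}, HJR:{A,C,G} ∩→ {A}; cost 0
[col 3] DEHJRWY: children DEHJRY:{A}, W:{A} ∩→ {A}; cost 0
[col 4] EY: children E:{C}, Y:{T} ∪→ {C,T}; cost 1
[col 4] DEY: children D:{T}, EY:{C,T} ∩→ {T}; cost 0
[col 4] HR: children H:{T}, R:{A} ∪→ {A,T}; cost 1
[col 4] HJR: children HR:{A,T}, J:{A} ∩→ {A}; cost 0
[col 4] DEHJRY: children DEY:{T}, HJR:{A} ∪→ {A,T}; cost 1
[col 4] DEHJRWY: children DEHJRY:{A,T}, W:{T} ∩→ {T}; cost 0
[col 5] EY: children E:{T}, Y:{C} ∪→ {C,T}; cost 1
[col 5] DEY: children D:{T}, EY:{C,T} ∩→ {T}; cost 0
[col 5] HR: children H:{T}, R:{T} ∩→ {T}; cost 0
[col 5] HJR: children HR:{T}, J:{C} ∪→ {C,T}; cost 1
[col 5] DEHJRY: children DEY:{T}, HJR:{C,T} ∩→ {T}; cost 0
[col 5] DEHJRWY: children DEHJRY:{T}, W:{G} ∪→ {G,T}; cost 1
[col 6] EY: children E:{C}, Y:{C} ∩→ {C}; cost 0
[col 6] DEY: children D:{T}, EY:{C} ∪→ {C,T}; cost 1
[col 6] HR: children H:{G}, R:{C} ∪→ {C,G}; cost 1
[col 6] HJR: children HR:{C,G}, J:{A} ∪→ {A,C,G}; cost 1
[col 6] DEHJRY: children DEY:{C,T}, HJR:{A,C,G} ∩→ {C}; cost 0
[col 6] DEHJRWY: children DEHJRY:{C}, W:{C} ∩→ {C}; cost 0
[col 7] EY: children E:{T}, Y:{A} ∪→ {A,T}; cost 1
[col 7] DEY: children D:{T}, EY:{A,T} ∩→ {T}; cost 0
[col 7] HR: children H:{G}, R:{G} ∩→ {G}; cost 0
[col 7] HJR: children HR:{G}, J:{G} ∩→ {G}; cost 0
[col 7] DEHJRY: children DEY:{T}, HJR:{G} ∪→ {G,T}; cost 1
[col 7] DEHJRWY: children DEHJRY:{G,T}, W:{A} ∪→ {A,G,T}; cost 1
per-site changes: [4, 4, 4, 3, 3, 3, 3, 3]; total = 27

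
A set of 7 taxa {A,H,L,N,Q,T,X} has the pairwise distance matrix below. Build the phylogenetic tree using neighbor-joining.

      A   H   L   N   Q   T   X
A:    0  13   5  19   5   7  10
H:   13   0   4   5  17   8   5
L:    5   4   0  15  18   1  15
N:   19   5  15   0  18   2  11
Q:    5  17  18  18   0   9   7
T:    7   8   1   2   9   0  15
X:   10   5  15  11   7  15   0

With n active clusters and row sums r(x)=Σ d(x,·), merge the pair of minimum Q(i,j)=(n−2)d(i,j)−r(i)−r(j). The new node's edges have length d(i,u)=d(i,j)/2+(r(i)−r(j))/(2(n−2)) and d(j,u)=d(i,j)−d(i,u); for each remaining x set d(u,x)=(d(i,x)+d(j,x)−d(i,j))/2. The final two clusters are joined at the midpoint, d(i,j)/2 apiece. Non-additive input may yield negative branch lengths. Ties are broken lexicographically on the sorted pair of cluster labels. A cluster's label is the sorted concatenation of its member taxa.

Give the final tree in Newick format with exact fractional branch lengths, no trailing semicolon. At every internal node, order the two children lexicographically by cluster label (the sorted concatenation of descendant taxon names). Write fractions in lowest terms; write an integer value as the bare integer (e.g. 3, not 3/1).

step 1: merge (A,Q) at d=5, Q=-108; branch lengths A→1, Q→4; new cluster AQ
  updated: d(AQ,H)=25/2, d(AQ,L)=9, d(AQ,N)=16, d(AQ,T)=11/2, d(AQ,X)=6
step 2: merge (AQ,X) at d=6, Q=-77; branch lengths AQ→21/8, X→27/8; new cluster AQX
  updated: d(AQX,H)=23/4, d(AQX,L)=9, d(AQX,N)=21/2, d(AQX,T)=29/4
step 3: merge (N,T) at d=2, Q=-179/4; branch lengths N→27/8, T→-11/8; new cluster NT
  updated: d(AQX,NT)=63/8, d(H,NT)=11/2, d(L,NT)=7
step 4: merge (AQX,NT) at d=63/8, Q=-109/4; branch lengths AQX→9/2, NT→27/8; new cluster ANQTX
  updated: d(ANQTX,H)=27/16, d(ANQTX,L)=65/16
step 5: merge (ANQTX,H) at d=27/16, Q=-39/4; branch lengths ANQTX→7/8, H→13/16; new cluster AHNQTX
  updated: d(AHNQTX,L)=51/16
step 6: merge (AHNQTX,L) at d=51/16; branch lengths AHNQTX→51/32, L→51/32; new cluster AHLNQTX
final tree: (((((A:1,Q:4):21/8,X:27/8):9/2,(N:27/8,T:-11/8):27/8):7/8,H:13/16):51/32,L:51/32)
total length: 103/4

(((((A:1,Q:4):21/8,X:27/8):9/2,(N:27/8,T:-11/8):27/8):7/8,H:13/16):51/32,L:51/32)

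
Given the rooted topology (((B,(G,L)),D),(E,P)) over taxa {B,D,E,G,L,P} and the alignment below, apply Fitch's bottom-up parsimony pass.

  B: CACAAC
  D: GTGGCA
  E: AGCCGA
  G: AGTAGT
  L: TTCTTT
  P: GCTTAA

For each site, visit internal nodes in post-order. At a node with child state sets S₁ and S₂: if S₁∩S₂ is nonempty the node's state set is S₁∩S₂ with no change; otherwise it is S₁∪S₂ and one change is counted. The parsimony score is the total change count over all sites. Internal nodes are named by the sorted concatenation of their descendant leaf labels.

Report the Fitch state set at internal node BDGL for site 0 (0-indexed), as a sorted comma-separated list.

A,C,G,T

[col 0] GL: children G:{A}, L:{T} ∪→ {A,T}; cost 1
[col 0] BGL: children B:{C}, GL:{A,T} ∪→ {A,C,T}; cost 1
[col 0] BDGL: children BGL:{A,C,T}, D:{G} ∪→ {A,C,G,T}; cost 1
[col 0] EP: children E:{A}, P:{G} ∪→ {A,G}; cost 1
[col 0] BDEGLP: children BDGL:{A,C,G,T}, EP:{A,G} ∩→ {A,G}; cost 0
[col 1] GL: children G:{G}, L:{T} ∪→ {G,T}; cost 1
[col 1] BGL: children B:{A}, GL:{G,T} ∪→ {A,G,T}; cost 1
[col 1] BDGL: children BGL:{A,G,T}, D:{T} ∩→ {T}; cost 0
[col 1] EP: children E:{G}, P:{C} ∪→ {C,G}; cost 1
[col 1] BDEGLP: children BDGL:{T}, EP:{C,G} ∪→ {C,G,T}; cost 1
[col 2] GL: children G:{T}, L:{C} ∪→ {C,T}; cost 1
[col 2] BGL: children B:{C}, GL:{C,T} ∩→ {C}; cost 0
[col 2] BDGL: children BGL:{C}, D:{G} ∪→ {C,G}; cost 1
[col 2] EP: children E:{C}, P:{T} ∪→ {C,T}; cost 1
[col 2] BDEGLP: children BDGL:{C,G}, EP:{C,T} ∩→ {C}; cost 0
[col 3] GL: children G:{A}, L:{T} ∪→ {A,T}; cost 1
[col 3] BGL: children B:{A}, GL:{A,T} ∩→ {A}; cost 0
[col 3] BDGL: children BGL:{A}, D:{G} ∪→ {A,G}; cost 1
[col 3] EP: children E:{C}, P:{T} ∪→ {C,T}; cost 1
[col 3] BDEGLP: children BDGL:{A,G}, EP:{C,T} ∪→ {A,C,G,T}; cost 1
[col 4] GL: children G:{G}, L:{T} ∪→ {G,T}; cost 1
[col 4] BGL: children B:{A}, GL:{G,T} ∪→ {A,G,T}; cost 1
[col 4] BDGL: children BGL:{A,G,T}, D:{C} ∪→ {A,C,G,T}; cost 1
[col 4] EP: children E:{G}, P:{A} ∪→ {A,G}; cost 1
[col 4] BDEGLP: children BDGL:{A,C,G,T}, EP:{A,G} ∩→ {A,G}; cost 0
[col 5] GL: children G:{T}, L:{T} ∩→ {T}; cost 0
[col 5] BGL: children B:{C}, GL:{T} ∪→ {C,T}; cost 1
[col 5] BDGL: children BGL:{C,T}, D:{A} ∪→ {A,C,T}; cost 1
[col 5] EP: children E:{A}, P:{A} ∩→ {A}; cost 0
[col 5] BDEGLP: children BDGL:{A,C,T}, EP:{A} ∩→ {A}; cost 0
per-site changes: [4, 4, 3, 4, 4, 2]; total = 21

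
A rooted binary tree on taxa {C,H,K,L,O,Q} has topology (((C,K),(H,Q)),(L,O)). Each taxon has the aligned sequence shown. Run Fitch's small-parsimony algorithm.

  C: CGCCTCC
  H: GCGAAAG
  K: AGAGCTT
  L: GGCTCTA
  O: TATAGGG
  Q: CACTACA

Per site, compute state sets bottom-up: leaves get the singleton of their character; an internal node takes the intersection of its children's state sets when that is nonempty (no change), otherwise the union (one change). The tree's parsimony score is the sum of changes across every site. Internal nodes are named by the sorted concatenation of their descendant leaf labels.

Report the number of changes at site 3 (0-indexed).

CK@0: {C} ∪ {A} = {A,C} (union, +1)
HQ@0: {G} ∪ {C} = {C,G} (union, +1)
CHKQ@0: {A,C} ∩ {C,G} = {C} (intersection, +0)
LO@0: {G} ∪ {T} = {G,T} (union, +1)
CHKLOQ@0: {C} ∪ {G,T} = {C,G,T} (union, +1)
CK@1: {G} ∩ {G} = {G} (intersection, +0)
HQ@1: {C} ∪ {A} = {A,C} (union, +1)
CHKQ@1: {G} ∪ {A,C} = {A,C,G} (union, +1)
LO@1: {G} ∪ {A} = {A,G} (union, +1)
CHKLOQ@1: {A,C,G} ∩ {A,G} = {A,G} (intersection, +0)
CK@2: {C} ∪ {A} = {A,C} (union, +1)
HQ@2: {G} ∪ {C} = {C,G} (union, +1)
CHKQ@2: {A,C} ∩ {C,G} = {C} (intersection, +0)
LO@2: {C} ∪ {T} = {C,T} (union, +1)
CHKLOQ@2: {C} ∩ {C,T} = {C} (intersection, +0)
CK@3: {C} ∪ {G} = {C,G} (union, +1)
HQ@3: {A} ∪ {T} = {A,T} (union, +1)
CHKQ@3: {C,G} ∪ {A,T} = {A,C,G,T} (union, +1)
LO@3: {T} ∪ {A} = {A,T} (union, +1)
CHKLOQ@3: {A,C,G,T} ∩ {A,T} = {A,T} (intersection, +0)
CK@4: {T} ∪ {C} = {C,T} (union, +1)
HQ@4: {A} ∩ {A} = {A} (intersection, +0)
CHKQ@4: {C,T} ∪ {A} = {A,C,T} (union, +1)
LO@4: {C} ∪ {G} = {C,G} (union, +1)
CHKLOQ@4: {A,C,T} ∩ {C,G} = {C} (intersection, +0)
CK@5: {C} ∪ {T} = {C,T} (union, +1)
HQ@5: {A} ∪ {C} = {A,C} (union, +1)
CHKQ@5: {C,T} ∩ {A,C} = {C} (intersection, +0)
LO@5: {T} ∪ {G} = {G,T} (union, +1)
CHKLOQ@5: {C} ∪ {G,T} = {C,G,T} (union, +1)
CK@6: {C} ∪ {T} = {C,T} (union, +1)
HQ@6: {G} ∪ {A} = {A,G} (union, +1)
CHKQ@6: {C,T} ∪ {A,G} = {A,C,G,T} (union, +1)
LO@6: {A} ∪ {G} = {A,G} (union, +1)
CHKLOQ@6: {A,C,G,T} ∩ {A,G} = {A,G} (intersection, +0)
per-site changes: [4, 3, 3, 4, 3, 4, 4]; total = 25

4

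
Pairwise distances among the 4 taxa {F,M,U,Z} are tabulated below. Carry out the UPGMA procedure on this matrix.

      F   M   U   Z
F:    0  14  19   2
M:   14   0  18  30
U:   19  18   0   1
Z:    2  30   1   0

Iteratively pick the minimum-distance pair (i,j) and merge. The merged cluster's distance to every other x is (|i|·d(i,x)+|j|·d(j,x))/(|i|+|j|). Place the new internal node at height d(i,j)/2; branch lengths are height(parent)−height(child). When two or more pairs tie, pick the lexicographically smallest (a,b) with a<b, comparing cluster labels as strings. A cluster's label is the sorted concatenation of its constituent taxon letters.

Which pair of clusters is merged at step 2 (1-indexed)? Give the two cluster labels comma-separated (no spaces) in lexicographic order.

F,UZ

1. join U+Z (d=1) ⇒ UZ; edges |U|=1/2, |Z|=1/2
  updated: d(F,UZ)=21/2, d(M,UZ)=24
2. join F+UZ (d=21/2) ⇒ FUZ; edges |F|=21/4, |UZ|=19/4
  updated: d(FUZ,M)=62/3
3. join FUZ+M (d=62/3) ⇒ FMUZ; edges |FUZ|=61/12, |M|=31/3
final tree: ((F:21/4,(U:1/2,Z:1/2):19/4):61/12,M:31/3)
total length: 317/12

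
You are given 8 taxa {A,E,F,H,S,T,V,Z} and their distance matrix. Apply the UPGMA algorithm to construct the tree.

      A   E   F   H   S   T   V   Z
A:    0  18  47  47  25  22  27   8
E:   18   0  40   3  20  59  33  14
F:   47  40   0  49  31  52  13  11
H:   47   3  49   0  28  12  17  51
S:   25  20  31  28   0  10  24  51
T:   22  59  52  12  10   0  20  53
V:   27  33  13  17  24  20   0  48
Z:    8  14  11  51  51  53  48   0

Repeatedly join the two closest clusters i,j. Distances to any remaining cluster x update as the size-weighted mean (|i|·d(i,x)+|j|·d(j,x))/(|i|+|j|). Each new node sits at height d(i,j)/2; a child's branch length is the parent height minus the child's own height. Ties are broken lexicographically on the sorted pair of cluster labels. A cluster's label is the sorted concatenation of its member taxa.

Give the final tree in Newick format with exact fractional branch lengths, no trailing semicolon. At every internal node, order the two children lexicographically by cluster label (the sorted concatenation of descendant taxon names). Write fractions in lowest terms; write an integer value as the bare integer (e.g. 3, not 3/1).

step 1: merge (E,H) at d=3; branch lengths E→3/2, H→3/2; new cluster EH
  updated: d(A,EH)=65/2, d(EH,F)=89/2, d(EH,S)=24, d(EH,T)=71/2, d(EH,V)=25, d(EH,Z)=65/2
step 2: merge (A,Z) at d=8; branch lengths A→4, Z→4; new cluster AZ
  updated: d(AZ,EH)=65/2, d(AZ,F)=29, d(AZ,S)=38, d(AZ,T)=75/2, d(AZ,V)=75/2
step 3: merge (S,T) at d=10; branch lengths S→5, T→5; new cluster ST
  updated: d(AZ,ST)=151/4, d(EH,ST)=119/4, d(F,ST)=83/2, d(ST,V)=22
step 4: merge (F,V) at d=13; branch lengths F→13/2, V→13/2; new cluster FV
  updated: d(AZ,FV)=133/4, d(EH,FV)=139/4, d(FV,ST)=127/4
step 5: merge (EH,ST) at d=119/4; branch lengths EH→107/8, ST→79/8; new cluster EHST
  updated: d(AZ,EHST)=281/8, d(EHST,FV)=133/4
step 6: merge (AZ,FV) at d=133/4; branch lengths AZ→101/8, FV→81/8; new cluster AFVZ
  updated: d(AFVZ,EHST)=547/16
step 7: merge (AFVZ,EHST) at d=547/16; branch lengths AFVZ→15/32, EHST→71/32; new cluster AEFHSTVZ
final tree: (((A:4,Z:4):101/8,(F:13/2,V:13/2):81/8):15/32,((E:3/2,H:3/2):107/8,(S:5,T:5):79/8):71/32)
total length: 1323/16

(((A:4,Z:4):101/8,(F:13/2,V:13/2):81/8):15/32,((E:3/2,H:3/2):107/8,(S:5,T:5):79/8):71/32)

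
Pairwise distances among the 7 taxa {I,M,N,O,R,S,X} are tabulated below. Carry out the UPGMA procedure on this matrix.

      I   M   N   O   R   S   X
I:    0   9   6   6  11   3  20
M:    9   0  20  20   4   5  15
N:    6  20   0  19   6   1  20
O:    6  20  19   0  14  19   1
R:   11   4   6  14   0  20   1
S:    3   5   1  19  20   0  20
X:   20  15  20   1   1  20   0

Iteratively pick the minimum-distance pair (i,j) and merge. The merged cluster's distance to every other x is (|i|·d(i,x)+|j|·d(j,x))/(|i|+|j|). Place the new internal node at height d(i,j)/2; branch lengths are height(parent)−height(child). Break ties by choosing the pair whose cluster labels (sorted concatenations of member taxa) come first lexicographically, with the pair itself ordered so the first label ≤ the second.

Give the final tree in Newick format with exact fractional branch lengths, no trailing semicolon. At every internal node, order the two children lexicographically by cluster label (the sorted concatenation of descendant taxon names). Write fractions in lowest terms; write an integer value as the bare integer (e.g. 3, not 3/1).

(((I:9/4,(N:1/2,S:1/2):7/4):11/3,(M:2,R:2):47/12):107/60,(O:1/2,X:1/2):36/5)

1. join N+S (d=1) ⇒ NS; edges |N|=1/2, |S|=1/2
  updated: d(I,NS)=9/2, d(M,NS)=25/2, d(NS,O)=19, d(NS,R)=13, d(NS,X)=20
2. join O+X (d=1) ⇒ OX; edges |O|=1/2, |X|=1/2
  updated: d(I,OX)=13, d(M,OX)=35/2, d(NS,OX)=39/2, d(OX,R)=15/2
3. join M+R (d=4) ⇒ MR; edges |M|=2, |R|=2
  updated: d(I,MR)=10, d(MR,NS)=51/4, d(MR,OX)=25/2
4. join I+NS (d=9/2) ⇒ INS; edges |I|=9/4, |NS|=7/4
  updated: d(INS,MR)=71/6, d(INS,OX)=52/3
5. join INS+MR (d=71/6) ⇒ IMNRS; edges |INS|=11/3, |MR|=47/12
  updated: d(IMNRS,OX)=77/5
6. join IMNRS+OX (d=77/5) ⇒ IMNORSX; edges |IMNRS|=107/60, |OX|=36/5
final tree: (((I:9/4,(N:1/2,S:1/2):7/4):11/3,(M:2,R:2):47/12):107/60,(O:1/2,X:1/2):36/5)
total length: 797/30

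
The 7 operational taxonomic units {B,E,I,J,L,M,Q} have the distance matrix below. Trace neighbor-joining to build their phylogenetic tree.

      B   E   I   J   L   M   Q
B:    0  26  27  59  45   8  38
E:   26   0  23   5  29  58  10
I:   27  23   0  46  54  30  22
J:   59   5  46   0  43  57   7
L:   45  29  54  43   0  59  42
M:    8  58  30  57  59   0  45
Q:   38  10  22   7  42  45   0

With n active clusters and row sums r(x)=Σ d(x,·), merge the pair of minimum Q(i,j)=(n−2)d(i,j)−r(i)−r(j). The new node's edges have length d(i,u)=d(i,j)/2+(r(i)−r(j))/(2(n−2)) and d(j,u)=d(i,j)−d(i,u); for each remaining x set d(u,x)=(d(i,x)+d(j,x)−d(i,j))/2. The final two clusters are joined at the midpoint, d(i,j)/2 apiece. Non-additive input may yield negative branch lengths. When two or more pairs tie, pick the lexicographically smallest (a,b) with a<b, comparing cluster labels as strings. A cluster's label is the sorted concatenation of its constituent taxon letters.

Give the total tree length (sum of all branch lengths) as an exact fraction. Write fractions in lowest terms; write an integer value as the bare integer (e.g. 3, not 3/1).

iteration 1: select B,M (d=8, Q=-420); attach at lengths (-7/5, 47/5); label the merged cluster BM
  updated: d(BM,E)=38, d(BM,I)=49/2, d(BM,J)=54, d(BM,L)=48, d(BM,Q)=75/2
iteration 2: select BM,I (d=49/2, Q=-547/2); attach at lengths (261/16, 131/16); label the merged cluster BIM
  updated: d(BIM,E)=73/4, d(BIM,J)=151/4, d(BIM,L)=155/4, d(BIM,Q)=35/2
iteration 3: select BIM,L (d=155/4, Q=-595/4); attach at lengths (101/8, 209/8); label the merged cluster BILM
  updated: d(BILM,E)=17/4, d(BILM,J)=21, d(BILM,Q)=83/8
iteration 4: select BILM,E (d=17/4, Q=-371/8); attach at lengths (199/32, -63/32); label the merged cluster BEILM
  updated: d(BEILM,J)=87/8, d(BEILM,Q)=129/16
iteration 5: select BEILM,J (d=87/8, Q=-415/16); attach at lengths (191/32, 157/32); label the merged cluster BEIJLM
  updated: d(BEIJLM,Q)=67/32
iteration 6: select BEIJLM,Q (d=67/32); attach at lengths (67/64, 67/64); label the merged cluster BEIJLMQ
final tree: ((((((B:-7/5,M:47/5):261/16,I:131/16):101/8,L:209/8):199/32,E:-63/32):191/32,J:157/32):67/64,Q:67/64)
total length: 2831/32

2831/32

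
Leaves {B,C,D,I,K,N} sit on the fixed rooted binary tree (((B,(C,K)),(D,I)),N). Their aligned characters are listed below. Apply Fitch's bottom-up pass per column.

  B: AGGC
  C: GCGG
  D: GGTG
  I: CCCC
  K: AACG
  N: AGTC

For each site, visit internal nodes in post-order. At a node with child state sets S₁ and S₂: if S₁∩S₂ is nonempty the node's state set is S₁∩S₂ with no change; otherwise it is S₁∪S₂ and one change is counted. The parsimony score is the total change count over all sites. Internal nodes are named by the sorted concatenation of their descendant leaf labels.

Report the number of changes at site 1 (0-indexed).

site 0, node CK: C={G} ∪ K={A} → {A,G} (+1)
site 0, node BCK: B={A} ∩ CK={A,G} → {A} (+0)
site 0, node DI: D={G} ∪ I={C} → {C,G} (+1)
site 0, node BCDIK: BCK={A} ∪ DI={C,G} → {A,C,G} (+1)
site 0, node BCDIKN: BCDIK={A,C,G} ∩ N={A} → {A} (+0)
site 1, node CK: C={C} ∪ K={A} → {A,C} (+1)
site 1, node BCK: B={G} ∪ CK={A,C} → {A,C,G} (+1)
site 1, node DI: D={G} ∪ I={C} → {C,G} (+1)
site 1, node BCDIK: BCK={A,C,G} ∩ DI={C,G} → {C,G} (+0)
site 1, node BCDIKN: BCDIK={C,G} ∩ N={G} → {G} (+0)
site 2, node CK: C={G} ∪ K={C} → {C,G} (+1)
site 2, node BCK: B={G} ∩ CK={C,G} → {G} (+0)
site 2, node DI: D={T} ∪ I={C} → {C,T} (+1)
site 2, node BCDIK: BCK={G} ∪ DI={C,T} → {C,G,T} (+1)
site 2, node BCDIKN: BCDIK={C,G,T} ∩ N={T} → {T} (+0)
site 3, node CK: C={G} ∩ K={G} → {G} (+0)
site 3, node BCK: B={C} ∪ CK={G} → {C,G} (+1)
site 3, node DI: D={G} ∪ I={C} → {C,G} (+1)
site 3, node BCDIK: BCK={C,G} ∩ DI={C,G} → {C,G} (+0)
site 3, node BCDIKN: BCDIK={C,G} ∩ N={C} → {C} (+0)
per-site changes: [3, 3, 3, 2]; total = 11

3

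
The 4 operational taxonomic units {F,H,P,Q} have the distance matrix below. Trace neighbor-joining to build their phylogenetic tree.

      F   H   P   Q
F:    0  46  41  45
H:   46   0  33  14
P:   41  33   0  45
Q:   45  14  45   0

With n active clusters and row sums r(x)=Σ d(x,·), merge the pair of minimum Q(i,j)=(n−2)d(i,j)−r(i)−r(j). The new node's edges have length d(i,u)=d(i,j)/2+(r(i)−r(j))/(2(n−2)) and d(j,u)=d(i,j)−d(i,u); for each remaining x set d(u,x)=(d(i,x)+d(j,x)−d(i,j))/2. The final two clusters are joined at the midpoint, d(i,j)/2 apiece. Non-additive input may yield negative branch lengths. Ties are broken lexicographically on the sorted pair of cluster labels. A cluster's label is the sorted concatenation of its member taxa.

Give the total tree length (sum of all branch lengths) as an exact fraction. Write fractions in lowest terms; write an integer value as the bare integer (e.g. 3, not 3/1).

279/4

iteration 1: select F,P (d=41, Q=-169); attach at lengths (95/4, 69/4); label the merged cluster FP
  updated: d(FP,H)=19, d(FP,Q)=49/2
iteration 2: select FP,H (d=19, Q=-115/2); attach at lengths (59/4, 17/4); label the merged cluster FHP
  updated: d(FHP,Q)=39/4
iteration 3: select FHP,Q (d=39/4); attach at lengths (39/8, 39/8); label the merged cluster FHPQ
final tree: (((F:95/4,P:69/4):59/4,H:17/4):39/8,Q:39/8)
total length: 279/4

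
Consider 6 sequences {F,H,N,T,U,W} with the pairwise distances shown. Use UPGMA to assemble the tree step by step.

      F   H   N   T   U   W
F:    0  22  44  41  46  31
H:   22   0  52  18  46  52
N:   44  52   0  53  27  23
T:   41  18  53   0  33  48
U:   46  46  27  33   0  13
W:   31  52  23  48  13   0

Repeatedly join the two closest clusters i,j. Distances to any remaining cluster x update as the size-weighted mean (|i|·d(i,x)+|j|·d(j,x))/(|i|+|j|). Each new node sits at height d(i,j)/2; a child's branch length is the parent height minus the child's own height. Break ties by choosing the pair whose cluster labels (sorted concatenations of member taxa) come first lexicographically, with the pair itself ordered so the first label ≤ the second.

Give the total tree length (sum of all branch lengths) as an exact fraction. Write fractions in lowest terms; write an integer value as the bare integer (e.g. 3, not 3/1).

355/4

1. join U+W (d=13) ⇒ UW; edges |U|=13/2, |W|=13/2
  updated: d(F,UW)=77/2, d(H,UW)=49, d(N,UW)=25, d(T,UW)=81/2
2. join H+T (d=18) ⇒ HT; edges |H|=9, |T|=9
  updated: d(F,HT)=63/2, d(HT,N)=105/2, d(HT,UW)=179/4
3. join N+UW (d=25) ⇒ NUW; edges |N|=25/2, |UW|=6
  updated: d(F,NUW)=121/3, d(HT,NUW)=142/3
4. join F+HT (d=63/2) ⇒ FHT; edges |F|=63/4, |HT|=27/4
  updated: d(FHT,NUW)=45
5. join FHT+NUW (d=45) ⇒ FHNTUW; edges |FHT|=27/4, |NUW|=10
final tree: ((F:63/4,(H:9,T:9):27/4):27/4,(N:25/2,(U:13/2,W:13/2):6):10)
total length: 355/4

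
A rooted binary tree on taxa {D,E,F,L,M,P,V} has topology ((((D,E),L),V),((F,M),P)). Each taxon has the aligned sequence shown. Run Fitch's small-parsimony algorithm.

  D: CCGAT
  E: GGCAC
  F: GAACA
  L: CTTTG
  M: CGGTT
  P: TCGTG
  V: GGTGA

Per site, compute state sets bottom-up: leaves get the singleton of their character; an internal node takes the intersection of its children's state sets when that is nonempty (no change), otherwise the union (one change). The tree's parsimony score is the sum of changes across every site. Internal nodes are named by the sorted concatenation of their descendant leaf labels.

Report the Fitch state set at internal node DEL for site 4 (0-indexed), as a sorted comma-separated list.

C,G,T

DE@0: {C} ∪ {G} = {C,G} (union, +1)
DEL@0: {C,G} ∩ {C} = {C} (intersection, +0)
DELV@0: {C} ∪ {G} = {C,G} (union, +1)
FM@0: {G} ∪ {C} = {C,G} (union, +1)
FMP@0: {C,G} ∪ {T} = {C,G,T} (union, +1)
DEFLMPV@0: {C,G} ∩ {C,G,T} = {C,G} (intersection, +0)
DE@1: {C} ∪ {G} = {C,G} (union, +1)
DEL@1: {C,G} ∪ {T} = {C,G,T} (union, +1)
DELV@1: {C,G,T} ∩ {G} = {G} (intersection, +0)
FM@1: {A} ∪ {G} = {A,G} (union, +1)
FMP@1: {A,G} ∪ {C} = {A,C,G} (union, +1)
DEFLMPV@1: {G} ∩ {A,C,G} = {G} (intersection, +0)
DE@2: {G} ∪ {C} = {C,G} (union, +1)
DEL@2: {C,G} ∪ {T} = {C,G,T} (union, +1)
DELV@2: {C,G,T} ∩ {T} = {T} (intersection, +0)
FM@2: {A} ∪ {G} = {A,G} (union, +1)
FMP@2: {A,G} ∩ {G} = {G} (intersection, +0)
DEFLMPV@2: {T} ∪ {G} = {G,T} (union, +1)
DE@3: {A} ∩ {A} = {A} (intersection, +0)
DEL@3: {A} ∪ {T} = {A,T} (union, +1)
DELV@3: {A,T} ∪ {G} = {A,G,T} (union, +1)
FM@3: {C} ∪ {T} = {C,T} (union, +1)
FMP@3: {C,T} ∩ {T} = {T} (intersection, +0)
DEFLMPV@3: {A,G,T} ∩ {T} = {T} (intersection, +0)
DE@4: {T} ∪ {C} = {C,T} (union, +1)
DEL@4: {C,T} ∪ {G} = {C,G,T} (union, +1)
DELV@4: {C,G,T} ∪ {A} = {A,C,G,T} (union, +1)
FM@4: {A} ∪ {T} = {A,T} (union, +1)
FMP@4: {A,T} ∪ {G} = {A,G,T} (union, +1)
DEFLMPV@4: {A,C,G,T} ∩ {A,G,T} = {A,G,T} (intersection, +0)
per-site changes: [4, 4, 4, 3, 5]; total = 20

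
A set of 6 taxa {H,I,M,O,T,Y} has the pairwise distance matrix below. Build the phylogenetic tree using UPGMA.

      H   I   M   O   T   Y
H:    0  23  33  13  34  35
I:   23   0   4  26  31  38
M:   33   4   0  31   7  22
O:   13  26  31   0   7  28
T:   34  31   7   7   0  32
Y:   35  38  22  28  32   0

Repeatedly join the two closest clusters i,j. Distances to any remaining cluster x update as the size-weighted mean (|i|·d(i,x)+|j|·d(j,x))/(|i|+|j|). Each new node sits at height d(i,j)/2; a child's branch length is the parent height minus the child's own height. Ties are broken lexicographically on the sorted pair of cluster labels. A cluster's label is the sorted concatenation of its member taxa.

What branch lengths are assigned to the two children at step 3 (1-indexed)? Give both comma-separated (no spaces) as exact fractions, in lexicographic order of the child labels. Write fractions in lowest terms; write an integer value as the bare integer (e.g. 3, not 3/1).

iteration 1: select I,M (d=4); attach at lengths (2, 2); label the merged cluster IM
  updated: d(H,IM)=28, d(IM,O)=57/2, d(IM,T)=19, d(IM,Y)=30
iteration 2: select O,T (d=7); attach at lengths (7/2, 7/2); label the merged cluster OT
  updated: d(H,OT)=47/2, d(IM,OT)=95/4, d(OT,Y)=30
iteration 3: select H,OT (d=47/2); attach at lengths (47/4, 33/4); label the merged cluster HOT
  updated: d(HOT,IM)=151/6, d(HOT,Y)=95/3
iteration 4: select HOT,IM (d=151/6); attach at lengths (5/6, 127/12); label the merged cluster HIMOT
  updated: d(HIMOT,Y)=31
iteration 5: select HIMOT,Y (d=31); attach at lengths (35/12, 31/2); label the merged cluster HIMOTY
final tree: (((H:47/4,(O:7/2,T:7/2):33/4):5/6,(I:2,M:2):127/12):35/12,Y:31/2)
total length: 365/6

47/4,33/4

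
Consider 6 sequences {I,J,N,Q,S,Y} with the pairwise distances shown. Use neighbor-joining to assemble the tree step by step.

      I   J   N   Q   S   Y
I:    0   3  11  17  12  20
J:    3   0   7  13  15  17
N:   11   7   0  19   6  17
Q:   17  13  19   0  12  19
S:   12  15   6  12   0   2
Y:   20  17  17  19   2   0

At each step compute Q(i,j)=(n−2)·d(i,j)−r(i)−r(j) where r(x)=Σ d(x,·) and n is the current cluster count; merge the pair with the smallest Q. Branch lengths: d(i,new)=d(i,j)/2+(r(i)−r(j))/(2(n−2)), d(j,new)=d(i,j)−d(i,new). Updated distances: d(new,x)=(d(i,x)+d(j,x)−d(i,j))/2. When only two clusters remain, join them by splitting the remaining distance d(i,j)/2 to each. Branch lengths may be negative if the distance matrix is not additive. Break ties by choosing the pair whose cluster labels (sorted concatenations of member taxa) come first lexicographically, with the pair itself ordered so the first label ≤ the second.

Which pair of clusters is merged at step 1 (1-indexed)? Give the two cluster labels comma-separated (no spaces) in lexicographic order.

S,Y

iteration 1: select S,Y (d=2, Q=-114); attach at lengths (-5/2, 9/2); label the merged cluster SY
  updated: d(I,SY)=15, d(J,SY)=15, d(N,SY)=21/2, d(Q,SY)=29/2
iteration 2: select I,J (d=3, Q=-75); attach at lengths (17/6, 1/6); label the merged cluster IJ
  updated: d(IJ,N)=15/2, d(IJ,Q)=27/2, d(IJ,SY)=27/2
iteration 3: select IJ,N (d=15/2, Q=-113/2); attach at lengths (25/8, 35/8); label the merged cluster IJN
  updated: d(IJN,Q)=25/2, d(IJN,SY)=33/4
iteration 4: select IJN,Q (d=25/2, Q=-141/4); attach at lengths (25/8, 75/8); label the merged cluster IJNQ
  updated: d(IJNQ,SY)=41/8
iteration 5: select IJNQ,SY (d=41/8); attach at lengths (41/16, 41/16); label the merged cluster IJNQSY
final tree: ((((I:17/6,J:1/6):25/8,N:35/8):25/8,Q:75/8):41/16,(S:-5/2,Y:9/2):41/16)
total length: 241/8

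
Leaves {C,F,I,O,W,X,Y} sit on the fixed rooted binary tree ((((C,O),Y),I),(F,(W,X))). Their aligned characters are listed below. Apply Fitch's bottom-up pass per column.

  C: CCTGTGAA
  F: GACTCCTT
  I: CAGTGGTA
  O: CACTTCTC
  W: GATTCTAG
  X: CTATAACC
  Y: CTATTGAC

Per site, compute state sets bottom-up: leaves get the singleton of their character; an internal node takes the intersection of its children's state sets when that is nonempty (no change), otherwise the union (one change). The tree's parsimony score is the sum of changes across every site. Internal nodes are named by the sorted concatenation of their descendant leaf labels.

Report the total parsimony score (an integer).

26

[col 0] CO: children C:{C}, O:{C} ∩→ {C}; cost 0
[col 0] COY: children CO:{C}, Y:{C} ∩→ {C}; cost 0
[col 0] CIOY: children COY:{C}, I:{C} ∩→ {C}; cost 0
[col 0] WX: children W:{G}, X:{C} ∪→ {C,G}; cost 1
[col 0] FWX: children F:{G}, WX:{C,G} ∩→ {G}; cost 0
[col 0] CFIOWXY: children CIOY:{C}, FWX:{G} ∪→ {C,G}; cost 1
[col 1] CO: children C:{C}, O:{A} ∪→ {A,C}; cost 1
[col 1] COY: children CO:{A,C}, Y:{T} ∪→ {A,C,T}; cost 1
[col 1] CIOY: children COY:{A,C,T}, I:{A} ∩→ {A}; cost 0
[col 1] WX: children W:{A}, X:{T} ∪→ {A,T}; cost 1
[col 1] FWX: children F:{A}, WX:{A,T} ∩→ {A}; cost 0
[col 1] CFIOWXY: children CIOY:{A}, FWX:{A} ∩→ {A}; cost 0
[col 2] CO: children C:{T}, O:{C} ∪→ {C,T}; cost 1
[col 2] COY: children CO:{C,T}, Y:{A} ∪→ {A,C,T}; cost 1
[col 2] CIOY: children COY:{A,C,T}, I:{G} ∪→ {A,C,G,T}; cost 1
[col 2] WX: children W:{T}, X:{A} ∪→ {A,T}; cost 1
[col 2] FWX: children F:{C}, WX:{A,T} ∪→ {A,C,T}; cost 1
[col 2] CFIOWXY: children CIOY:{A,C,G,T}, FWX:{A,C,T} ∩→ {A,C,T}; cost 0
[col 3] CO: children C:{G}, O:{T} ∪→ {G,T}; cost 1
[col 3] COY: children CO:{G,T}, Y:{T} ∩→ {T}; cost 0
[col 3] CIOY: children COY:{T}, I:{T} ∩→ {T}; cost 0
[col 3] WX: children W:{T}, X:{T} ∩→ {T}; cost 0
[col 3] FWX: children F:{T}, WX:{T} ∩→ {T}; cost 0
[col 3] CFIOWXY: children CIOY:{T}, FWX:{T} ∩→ {T}; cost 0
[col 4] CO: children C:{T}, O:{T} ∩→ {T}; cost 0
[col 4] COY: children CO:{T}, Y:{T} ∩→ {T}; cost 0
[col 4] CIOY: children COY:{T}, I:{G} ∪→ {G,T}; cost 1
[col 4] WX: children W:{C}, X:{A} ∪→ {A,C}; cost 1
[col 4] FWX: children F:{C}, WX:{A,C} ∩→ {C}; cost 0
[col 4] CFIOWXY: children CIOY:{G,T}, FWX:{C} ∪→ {C,G,T}; cost 1
[col 5] CO: children C:{G}, O:{C} ∪→ {C,G}; cost 1
[col 5] COY: children CO:{C,G}, Y:{G} ∩→ {G}; cost 0
[col 5] CIOY: children COY:{G}, I:{G} ∩→ {G}; cost 0
[col 5] WX: children W:{T}, X:{A} ∪→ {A,T}; cost 1
[col 5] FWX: children F:{C}, WX:{A,T} ∪→ {A,C,T}; cost 1
[col 5] CFIOWXY: children CIOY:{G}, FWX:{A,C,T} ∪→ {A,C,G,T}; cost 1
[col 6] CO: children C:{A}, O:{T} ∪→ {A,T}; cost 1
[col 6] COY: children CO:{A,T}, Y:{A} ∩→ {A}; cost 0
[col 6] CIOY: children COY:{A}, I:{T} ∪→ {A,T}; cost 1
[col 6] WX: children W:{A}, X:{C} ∪→ {A,C}; cost 1
[col 6] FWX: children F:{T}, WX:{A,C} ∪→ {A,C,T}; cost 1
[col 6] CFIOWXY: children CIOY:{A,T}, FWX:{A,C,T} ∩→ {A,T}; cost 0
[col 7] CO: children C:{A}, O:{C} ∪→ {A,C}; cost 1
[col 7] COY: children CO:{A,C}, Y:{C} ∩→ {C}; cost 0
[col 7] CIOY: children COY:{C}, I:{A} ∪→ {A,C}; cost 1
[col 7] WX: children W:{G}, X:{C} ∪→ {C,G}; cost 1
[col 7] FWX: children F:{T}, WX:{C,G} ∪→ {C,G,T}; cost 1
[col 7] CFIOWXY: children CIOY:{A,C}, FWX:{C,G,T} ∩→ {C}; cost 0
per-site changes: [2, 3, 5, 1, 3, 4, 4, 4]; total = 26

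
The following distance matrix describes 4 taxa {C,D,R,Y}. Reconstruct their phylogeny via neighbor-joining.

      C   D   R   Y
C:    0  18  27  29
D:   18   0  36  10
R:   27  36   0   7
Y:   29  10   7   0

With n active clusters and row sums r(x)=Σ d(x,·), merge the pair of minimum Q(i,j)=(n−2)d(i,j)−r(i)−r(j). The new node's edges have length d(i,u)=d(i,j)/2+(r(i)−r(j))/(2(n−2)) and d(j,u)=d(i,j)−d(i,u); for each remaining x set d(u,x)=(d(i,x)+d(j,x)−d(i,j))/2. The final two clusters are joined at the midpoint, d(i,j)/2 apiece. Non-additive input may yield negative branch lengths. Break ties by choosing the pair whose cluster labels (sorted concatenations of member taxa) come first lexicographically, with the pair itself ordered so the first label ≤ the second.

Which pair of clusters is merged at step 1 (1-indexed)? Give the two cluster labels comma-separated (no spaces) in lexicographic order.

iteration 1: select C,D (d=18, Q=-102); attach at lengths (23/2, 13/2); label the merged cluster CD
  updated: d(CD,R)=45/2, d(CD,Y)=21/2
iteration 2: select CD,R (d=45/2, Q=-40); attach at lengths (13, 19/2); label the merged cluster CDR
  updated: d(CDR,Y)=-5/2
iteration 3: select CDR,Y (d=-5/2); attach at lengths (-5/4, -5/4); label the merged cluster CDRY
final tree: (((C:23/2,D:13/2):13,R:19/2):-5/4,Y:-5/4)
total length: 38

C,D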